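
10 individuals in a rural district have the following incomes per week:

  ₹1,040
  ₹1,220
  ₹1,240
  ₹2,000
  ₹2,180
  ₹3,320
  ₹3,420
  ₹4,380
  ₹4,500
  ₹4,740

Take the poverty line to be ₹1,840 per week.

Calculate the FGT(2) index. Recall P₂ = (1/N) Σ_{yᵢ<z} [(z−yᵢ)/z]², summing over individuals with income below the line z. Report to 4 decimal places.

Poor units: ₹1,040, ₹1,220, ₹1,240 (q = 3 of N = 10).
Normalized shortfalls: (1840−1040)/1840 = 0.4348; (1840−1220)/1840 = 0.3370; (1840−1240)/1840 = 0.3261.
Squared: 0.1890; 0.1135; 0.1063.
Sum = 0.408908; P₂ = 0.408908 / 10 = 0.0409.

0.0409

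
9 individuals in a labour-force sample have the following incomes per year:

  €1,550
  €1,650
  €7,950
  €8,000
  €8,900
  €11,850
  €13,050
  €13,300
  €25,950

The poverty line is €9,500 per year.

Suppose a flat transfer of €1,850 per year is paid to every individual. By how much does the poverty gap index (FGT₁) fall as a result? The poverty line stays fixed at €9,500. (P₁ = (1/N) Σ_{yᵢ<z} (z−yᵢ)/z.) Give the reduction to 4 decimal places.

Before: below the line — €1,550, €1,650, €7,950, €8,000, €8,900; poverty gap index (FGT₁) = 0.227485.
After the €1,850 transfer: below the line — €3,400, €3,500; poverty gap index (FGT₁) = 0.141520.
Reduction = 0.227485 − 0.141520 = 0.0860.

0.0860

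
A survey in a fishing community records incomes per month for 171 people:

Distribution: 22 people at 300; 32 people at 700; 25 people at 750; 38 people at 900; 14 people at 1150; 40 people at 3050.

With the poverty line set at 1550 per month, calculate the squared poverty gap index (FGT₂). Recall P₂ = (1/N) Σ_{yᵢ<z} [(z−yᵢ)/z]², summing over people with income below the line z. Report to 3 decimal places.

Poor units: 22×300, 32×700, 25×750, 38×900, 14×1150 (q = 131 of N = 171).
Shortfall ratios: (1550−300)/1550 = 0.8065 (×22); (1550−700)/1550 = 0.5484 (×32); (1550−750)/1550 = 0.5161 (×25); (1550−900)/1550 = 0.4194 (×38); (1550−1150)/1550 = 0.2581 (×14).
Squared: 0.6504 (×22); 0.3007 (×32); 0.2664 (×25); 0.1759 (×38); 0.0666 (×14).
Sum = 38.206035; P₂ = 38.206035 / 171 = 0.223.

0.223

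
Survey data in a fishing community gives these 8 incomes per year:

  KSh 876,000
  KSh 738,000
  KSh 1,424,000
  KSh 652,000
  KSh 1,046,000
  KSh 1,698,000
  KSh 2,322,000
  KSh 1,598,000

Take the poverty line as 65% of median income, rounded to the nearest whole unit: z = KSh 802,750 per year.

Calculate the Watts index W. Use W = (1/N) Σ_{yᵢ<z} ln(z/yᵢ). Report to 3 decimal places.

Below the line: KSh 652,000, KSh 738,000 (q = 2 of N = 8).
ln(z/y) terms: ln(802750/652000) = 0.2080; ln(802750/738000) = 0.0841.
W = 0.292098 / 8 = 0.037.

0.037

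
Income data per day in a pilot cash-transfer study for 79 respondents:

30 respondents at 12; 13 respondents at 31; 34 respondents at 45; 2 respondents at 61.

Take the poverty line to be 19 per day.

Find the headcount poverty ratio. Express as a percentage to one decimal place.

38.0%

30 of the 79 respondents have income below 19.
H = 30/79 = 38.0%.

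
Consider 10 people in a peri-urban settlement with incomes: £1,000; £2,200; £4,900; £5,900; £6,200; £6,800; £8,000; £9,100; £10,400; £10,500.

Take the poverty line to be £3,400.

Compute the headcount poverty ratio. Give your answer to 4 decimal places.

2 of the 10 people have income below £3,400.
H = 2/10 = 0.2000.

0.2000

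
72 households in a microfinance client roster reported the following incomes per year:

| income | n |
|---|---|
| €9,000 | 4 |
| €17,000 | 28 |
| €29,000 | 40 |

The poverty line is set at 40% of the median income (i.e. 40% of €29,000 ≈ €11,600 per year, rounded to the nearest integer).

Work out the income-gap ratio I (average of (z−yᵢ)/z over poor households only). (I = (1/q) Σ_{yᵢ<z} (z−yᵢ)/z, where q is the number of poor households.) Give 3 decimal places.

0.224

Below the line: 4×€9,000 (q = 4 of N = 72).
Shortfall ratios (z−y)/z: 0.2241 (×4); sum = 0.896552.
The income-gap ratio divides by q (the poor only): 0.896552 / 4 = 0.224.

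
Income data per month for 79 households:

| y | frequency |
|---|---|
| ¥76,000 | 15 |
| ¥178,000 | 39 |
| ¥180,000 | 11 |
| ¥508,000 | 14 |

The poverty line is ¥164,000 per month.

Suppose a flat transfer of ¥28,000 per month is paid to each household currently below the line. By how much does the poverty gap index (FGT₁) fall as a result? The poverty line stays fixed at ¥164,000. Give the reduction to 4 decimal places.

0.0324

Before: below the line — 15×¥76,000; poverty gap index (FGT₁) = 0.101883.
After the ¥28,000 transfer: below the line — 15×¥104,000; poverty gap index (FGT₁) = 0.069466.
Reduction = 0.101883 − 0.069466 = 0.0324.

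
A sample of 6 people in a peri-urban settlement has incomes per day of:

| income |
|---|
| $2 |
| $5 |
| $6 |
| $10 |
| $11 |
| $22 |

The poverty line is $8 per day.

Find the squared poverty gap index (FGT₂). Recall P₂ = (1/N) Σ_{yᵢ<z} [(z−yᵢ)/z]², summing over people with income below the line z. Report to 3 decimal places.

Below z: $2, $5, $6 (q = 3 of N = 6).
Gap ratios (z−y)/z: (8−2)/8 = 0.7500; (8−5)/8 = 0.3750; (8−6)/8 = 0.2500.
Squared: 0.5625; 0.1406; 0.0625.
Sum = 0.765625; P₂ = 0.765625 / 6 = 0.128.

0.128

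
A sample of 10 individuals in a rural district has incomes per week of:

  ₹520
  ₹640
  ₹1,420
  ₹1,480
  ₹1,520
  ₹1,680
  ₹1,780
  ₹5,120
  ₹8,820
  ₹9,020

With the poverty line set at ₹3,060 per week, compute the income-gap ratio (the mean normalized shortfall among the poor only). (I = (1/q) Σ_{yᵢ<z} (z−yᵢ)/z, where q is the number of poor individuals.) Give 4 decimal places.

Below z: ₹520, ₹640, ₹1,420, ₹1,480, ₹1,520, ₹1,680, ₹1,780 (q = 7 of N = 10).
Shortfall ratios (z−y)/z: 0.8301, 0.7908, 0.5359, 0.5163, 0.5033, 0.4510, 0.4183; sum = 4.045752.
The income-gap ratio divides by q (the poor only): 4.045752 / 7 = 0.5780.

0.5780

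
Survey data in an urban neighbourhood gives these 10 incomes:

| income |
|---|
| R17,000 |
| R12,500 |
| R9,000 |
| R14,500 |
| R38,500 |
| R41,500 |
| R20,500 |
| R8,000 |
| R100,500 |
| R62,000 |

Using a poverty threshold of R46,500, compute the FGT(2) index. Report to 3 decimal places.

0.310

Below the line: R8,000, R9,000, R12,500, R14,500, R17,000, R20,500, R38,500, R41,500 (q = 8 of N = 10).
Normalized shortfalls: (46500−8000)/46500 = 0.8280; (46500−9000)/46500 = 0.8065; (46500−12500)/46500 = 0.7312; (46500−14500)/46500 = 0.6882; (46500−17000)/46500 = 0.6344; (46500−20500)/46500 = 0.5591; (46500−38500)/46500 = 0.1720; (46500−41500)/46500 = 0.1075.
Squared: 0.6855; 0.6504; 0.5346; 0.4736; 0.4025; 0.3126; 0.0296; 0.0116.
Sum = 3.100358; P₂ = 3.100358 / 10 = 0.310.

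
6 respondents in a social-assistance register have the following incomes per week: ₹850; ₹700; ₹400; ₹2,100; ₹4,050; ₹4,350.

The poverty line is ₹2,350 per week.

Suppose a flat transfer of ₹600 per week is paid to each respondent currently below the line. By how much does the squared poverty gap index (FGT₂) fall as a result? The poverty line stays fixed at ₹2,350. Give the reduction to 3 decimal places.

Before: below the line — ₹400, ₹700, ₹850, ₹2,100; squared poverty gap index (FGT₂) = 0.26671.
After the ₹600 transfer: below the line — ₹1,000, ₹1,300, ₹1,450; squared poverty gap index (FGT₂) = 0.11272.
Reduction = 0.26671 − 0.11272 = 0.154.

0.154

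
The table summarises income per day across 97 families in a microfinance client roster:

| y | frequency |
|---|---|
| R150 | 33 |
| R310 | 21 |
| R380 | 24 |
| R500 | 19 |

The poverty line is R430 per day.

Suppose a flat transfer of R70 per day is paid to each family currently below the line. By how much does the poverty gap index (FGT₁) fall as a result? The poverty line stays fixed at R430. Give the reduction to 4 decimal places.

Before: below the line — 33×R150, 21×R310, 24×R380; poverty gap index (FGT₁) = 0.310717.
After the R70 transfer: below the line — 33×R220, 21×R380; poverty gap index (FGT₁) = 0.191321.
Reduction = 0.310717 − 0.191321 = 0.1194.

0.1194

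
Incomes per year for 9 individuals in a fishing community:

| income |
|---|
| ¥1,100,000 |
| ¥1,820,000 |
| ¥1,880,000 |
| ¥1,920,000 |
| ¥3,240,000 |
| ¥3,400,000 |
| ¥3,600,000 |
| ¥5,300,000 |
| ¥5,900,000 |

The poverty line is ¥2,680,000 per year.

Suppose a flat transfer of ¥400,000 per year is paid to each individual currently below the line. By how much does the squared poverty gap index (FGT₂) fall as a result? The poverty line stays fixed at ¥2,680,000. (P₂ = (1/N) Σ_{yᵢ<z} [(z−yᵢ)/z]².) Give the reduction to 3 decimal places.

Before: below the line — ¥1,100,000, ¥1,820,000, ¥1,880,000, ¥1,920,000; squared poverty gap index (FGT₂) = 0.06890.
After the ¥400,000 transfer: below the line — ¥1,500,000, ¥2,220,000, ¥2,280,000, ¥2,320,000; squared poverty gap index (FGT₂) = 0.02929.
Reduction = 0.06890 − 0.02929 = 0.040.

0.040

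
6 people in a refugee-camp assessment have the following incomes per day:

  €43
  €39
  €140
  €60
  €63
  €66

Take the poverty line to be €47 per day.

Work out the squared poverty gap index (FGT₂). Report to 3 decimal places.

Below the line: €39, €43 (q = 2 of N = 6).
Shortfall ratios: (47−39)/47 = 0.1702; (47−43)/47 = 0.0851.
Squared: 0.0290; 0.0072.
Sum = 0.036215; P₂ = 0.036215 / 6 = 0.006.

0.006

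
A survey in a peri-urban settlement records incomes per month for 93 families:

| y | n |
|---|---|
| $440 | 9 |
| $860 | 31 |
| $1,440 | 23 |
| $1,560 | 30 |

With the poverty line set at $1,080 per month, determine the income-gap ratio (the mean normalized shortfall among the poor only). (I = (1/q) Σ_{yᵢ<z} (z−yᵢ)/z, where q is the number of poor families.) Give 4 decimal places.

Below z: 9×$440, 31×$860 (q = 40 of N = 93).
Relative gaps: 0.5926 (×9), 0.2037 (×31); sum = 11.648148.
The income-gap ratio divides by q (the poor only): 11.648148 / 40 = 0.2912.

0.2912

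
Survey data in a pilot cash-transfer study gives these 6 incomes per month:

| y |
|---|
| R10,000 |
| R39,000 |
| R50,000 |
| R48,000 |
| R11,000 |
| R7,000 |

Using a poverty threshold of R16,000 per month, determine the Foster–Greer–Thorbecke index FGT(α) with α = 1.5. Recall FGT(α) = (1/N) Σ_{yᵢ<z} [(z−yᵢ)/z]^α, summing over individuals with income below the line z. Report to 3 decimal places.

Incomes under z: R7,000, R10,000, R11,000 (q = 3 of N = 6).
Gap ratios (z−y)/z: (16000−7000)/16000 = 0.5625; (16000−10000)/16000 = 0.3750; (16000−11000)/16000 = 0.3125.
Raised to α = 1.5: 0.42188; 0.22964; 0.17469.
Sum = 0.826207; FGT(1.5) = 0.826207 / 6 = 0.138.

0.138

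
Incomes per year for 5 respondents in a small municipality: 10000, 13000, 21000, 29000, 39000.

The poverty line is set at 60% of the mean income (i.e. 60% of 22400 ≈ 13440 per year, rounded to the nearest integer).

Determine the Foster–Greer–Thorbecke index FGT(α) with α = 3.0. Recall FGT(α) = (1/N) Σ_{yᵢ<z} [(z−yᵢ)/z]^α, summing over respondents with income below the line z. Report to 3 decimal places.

0.003

Incomes under z: 10000, 13000 (q = 2 of N = 5).
Shortfall ratios: (13440−10000)/13440 = 0.2560; (13440−13000)/13440 = 0.0327.
Raised to α = 3.0: 0.01677; 0.00004.
Sum = 0.016803; FGT(3.0) = 0.016803 / 5 = 0.003.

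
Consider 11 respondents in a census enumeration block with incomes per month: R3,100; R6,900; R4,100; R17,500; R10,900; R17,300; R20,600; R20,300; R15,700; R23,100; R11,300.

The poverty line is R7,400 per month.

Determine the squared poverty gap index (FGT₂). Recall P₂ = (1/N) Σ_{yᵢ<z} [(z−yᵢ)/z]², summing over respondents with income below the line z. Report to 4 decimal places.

0.0492

Below z: R3,100, R4,100, R6,900 (q = 3 of N = 11).
Normalized shortfalls: (7400−3100)/7400 = 0.5811; (7400−4100)/7400 = 0.4459; (7400−6900)/7400 = 0.0676.
Squared: 0.3377; 0.1989; 0.0046.
Sum = 0.541088; P₂ = 0.541088 / 11 = 0.0492.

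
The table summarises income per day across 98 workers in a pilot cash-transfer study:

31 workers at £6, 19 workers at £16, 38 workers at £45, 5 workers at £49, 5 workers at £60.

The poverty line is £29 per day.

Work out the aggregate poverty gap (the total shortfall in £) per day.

Poor units: 31×£6, 19×£16 (q = 50 of N = 98).
Individual gaps: 31×(29−6) = 713; 19×(29−16) = 247.
Aggregate gap = £960.

£960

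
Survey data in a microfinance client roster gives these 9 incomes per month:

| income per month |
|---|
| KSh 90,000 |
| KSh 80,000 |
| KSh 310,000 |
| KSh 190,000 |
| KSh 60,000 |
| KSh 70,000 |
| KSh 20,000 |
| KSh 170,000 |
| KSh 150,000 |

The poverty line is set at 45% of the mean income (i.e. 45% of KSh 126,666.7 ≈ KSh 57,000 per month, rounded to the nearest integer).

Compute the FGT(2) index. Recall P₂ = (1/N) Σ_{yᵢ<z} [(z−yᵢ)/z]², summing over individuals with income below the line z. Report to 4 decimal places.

Below the line: KSh 20,000 (q = 1 of N = 9).
Relative gaps: (57000−20000)/57000 = 0.6491.
Squared: 0.4214.
Sum = 0.421360; P₂ = 0.421360 / 9 = 0.0468.

0.0468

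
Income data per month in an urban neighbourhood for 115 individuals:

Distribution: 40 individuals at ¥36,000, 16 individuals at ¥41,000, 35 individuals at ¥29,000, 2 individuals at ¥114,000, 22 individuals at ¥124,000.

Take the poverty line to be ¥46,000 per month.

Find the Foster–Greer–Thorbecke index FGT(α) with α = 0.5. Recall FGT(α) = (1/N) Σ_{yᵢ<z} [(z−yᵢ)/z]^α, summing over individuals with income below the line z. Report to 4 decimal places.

0.3931

Below the line: 35×¥29,000, 40×¥36,000, 16×¥41,000 (q = 91 of N = 115).
Gap ratios (z−y)/z: (46000−29000)/46000 = 0.3696 (×35); (46000−36000)/46000 = 0.2174 (×40); (46000−41000)/46000 = 0.1087 (×16).
Raised to α = 0.5: 0.60792 (×35); 0.46625 (×40); 0.32969 (×16).
Sum = 45.202297; FGT(0.5) = 45.202297 / 115 = 0.3931.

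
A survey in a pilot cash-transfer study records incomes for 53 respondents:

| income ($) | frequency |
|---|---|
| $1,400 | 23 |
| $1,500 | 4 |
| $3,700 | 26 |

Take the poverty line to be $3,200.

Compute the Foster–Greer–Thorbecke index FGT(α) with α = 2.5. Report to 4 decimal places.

0.1185

Below the line: 23×$1,400, 4×$1,500 (q = 27 of N = 53).
Relative gaps: (3200−1400)/3200 = 0.5625 (×23); (3200−1500)/3200 = 0.5312 (×4).
Raised to α = 2.5: 0.23730 (×23); 0.20571 (×4).
Sum = 6.280833; FGT(2.5) = 6.280833 / 53 = 0.1185.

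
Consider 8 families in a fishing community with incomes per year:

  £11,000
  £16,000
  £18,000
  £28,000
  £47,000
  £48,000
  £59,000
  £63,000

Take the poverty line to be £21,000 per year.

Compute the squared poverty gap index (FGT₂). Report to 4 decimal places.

0.0380

Below the line: £11,000, £16,000, £18,000 (q = 3 of N = 8).
Gap ratios (z−y)/z: (21000−11000)/21000 = 0.4762; (21000−16000)/21000 = 0.2381; (21000−18000)/21000 = 0.1429.
Squared: 0.2268; 0.0567; 0.0204.
Sum = 0.303855; P₂ = 0.303855 / 8 = 0.0380.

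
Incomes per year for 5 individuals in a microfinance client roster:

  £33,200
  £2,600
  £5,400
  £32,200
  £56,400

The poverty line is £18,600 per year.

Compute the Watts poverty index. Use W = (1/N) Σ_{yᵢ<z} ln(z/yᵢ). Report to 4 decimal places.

Incomes under z: £2,600, £5,400 (q = 2 of N = 5).
Log shortfalls: ln(18600/2600) = 1.9677; ln(18600/5400) = 1.2368.
W = 3.204413 / 5 = 0.6409.

0.6409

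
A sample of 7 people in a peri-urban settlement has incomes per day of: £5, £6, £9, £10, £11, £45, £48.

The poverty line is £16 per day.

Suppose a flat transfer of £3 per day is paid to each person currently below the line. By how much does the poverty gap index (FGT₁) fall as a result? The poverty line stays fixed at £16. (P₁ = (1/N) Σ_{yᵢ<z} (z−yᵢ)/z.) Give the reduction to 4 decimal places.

Before: below the line — £5, £6, £9, £10, £11; poverty gap index (FGT₁) = 0.348214.
After the £3 transfer: below the line — £8, £9, £12, £13, £14; poverty gap index (FGT₁) = 0.214286.
Reduction = 0.348214 − 0.214286 = 0.1339.

0.1339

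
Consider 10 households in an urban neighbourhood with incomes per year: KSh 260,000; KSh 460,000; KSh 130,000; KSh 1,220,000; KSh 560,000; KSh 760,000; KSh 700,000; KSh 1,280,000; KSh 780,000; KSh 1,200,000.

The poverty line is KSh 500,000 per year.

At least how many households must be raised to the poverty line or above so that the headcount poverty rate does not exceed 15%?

3 of the 10 households are poor, so H = 3/10 = 0.300.
A headcount ratio of at most 15% allows at most ⌊0.15 × 10⌋ = 1 poor households.
So at least 3 − 1 = 2 must be lifted.

2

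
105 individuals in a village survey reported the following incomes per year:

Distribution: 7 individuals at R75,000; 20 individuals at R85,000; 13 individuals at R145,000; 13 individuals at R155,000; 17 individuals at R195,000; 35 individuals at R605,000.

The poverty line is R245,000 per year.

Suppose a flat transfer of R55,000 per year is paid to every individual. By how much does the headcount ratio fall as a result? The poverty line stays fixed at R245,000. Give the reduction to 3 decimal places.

Before: below the line — 7×R75,000, 20×R85,000, 13×R145,000, 13×R155,000, 17×R195,000; headcount ratio = 0.66667.
After the R55,000 transfer: below the line — 7×R130,000, 20×R140,000, 13×R200,000, 13×R210,000; headcount ratio = 0.50476.
Reduction = 0.66667 − 0.50476 = 0.162.

0.162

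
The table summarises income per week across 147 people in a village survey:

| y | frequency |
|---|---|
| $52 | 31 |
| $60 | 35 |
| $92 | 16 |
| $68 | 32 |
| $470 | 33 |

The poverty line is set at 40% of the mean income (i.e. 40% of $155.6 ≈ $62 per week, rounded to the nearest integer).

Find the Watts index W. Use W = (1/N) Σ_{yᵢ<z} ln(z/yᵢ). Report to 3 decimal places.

Incomes under z: 31×$52, 35×$60 (q = 66 of N = 147).
Log shortfalls: ln(62/52) = 0.1759 (×31); ln(62/60) = 0.0328 (×35).
W = 6.600254 / 147 = 0.045.

0.045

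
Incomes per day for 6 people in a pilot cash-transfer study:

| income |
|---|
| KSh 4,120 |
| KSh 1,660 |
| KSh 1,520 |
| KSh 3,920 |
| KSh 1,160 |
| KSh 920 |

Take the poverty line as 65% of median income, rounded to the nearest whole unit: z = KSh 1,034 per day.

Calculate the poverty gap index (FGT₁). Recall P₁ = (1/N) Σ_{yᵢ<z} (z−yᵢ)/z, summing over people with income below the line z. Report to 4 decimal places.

0.0184

Below z: KSh 920 (q = 1 of N = 6).
Gap ratios (z−y)/z: (1034−920)/1034 = 0.1103.
Σ = 0.110251. Dividing by the full population N = 6 gives P₁ = 0.0184.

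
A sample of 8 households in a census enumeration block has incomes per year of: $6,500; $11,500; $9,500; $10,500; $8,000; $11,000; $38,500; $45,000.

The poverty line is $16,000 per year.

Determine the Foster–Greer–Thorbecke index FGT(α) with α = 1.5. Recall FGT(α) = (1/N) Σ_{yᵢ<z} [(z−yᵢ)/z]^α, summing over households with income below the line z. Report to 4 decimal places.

0.1994

Below the line: $6,500, $8,000, $9,500, $10,500, $11,000, $11,500 (q = 6 of N = 8).
Relative gaps: (16000−6500)/16000 = 0.5938; (16000−8000)/16000 = 0.5000; (16000−9500)/16000 = 0.4062; (16000−10500)/16000 = 0.3438; (16000−11000)/16000 = 0.3125; (16000−11500)/16000 = 0.2812.
Raised to α = 1.5: 0.45752; 0.35355; 0.25893; 0.20154; 0.17469; 0.14916.
Sum = 1.595393; FGT(1.5) = 1.595393 / 8 = 0.1994.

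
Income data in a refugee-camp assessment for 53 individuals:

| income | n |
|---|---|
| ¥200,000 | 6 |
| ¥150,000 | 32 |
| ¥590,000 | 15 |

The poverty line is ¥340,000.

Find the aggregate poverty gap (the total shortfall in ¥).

¥6,920,000

Poor units: 32×¥150,000, 6×¥200,000 (q = 38 of N = 53).
Individual gaps: 32×(340000−150000) = 6080000; 6×(340000−200000) = 840000.
Aggregate gap = ¥6,920,000.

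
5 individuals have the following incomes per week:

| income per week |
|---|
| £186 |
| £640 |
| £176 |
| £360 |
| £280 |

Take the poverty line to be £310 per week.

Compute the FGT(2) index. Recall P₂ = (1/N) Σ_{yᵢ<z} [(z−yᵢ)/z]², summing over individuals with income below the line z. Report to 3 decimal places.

0.071

Incomes under z: £176, £186, £280 (q = 3 of N = 5).
Gap ratios (z−y)/z: (310−176)/310 = 0.4323; (310−186)/310 = 0.4000; (310−280)/310 = 0.0968.
Squared: 0.1868; 0.1600; 0.0094.
Sum = 0.356212; P₂ = 0.356212 / 5 = 0.071.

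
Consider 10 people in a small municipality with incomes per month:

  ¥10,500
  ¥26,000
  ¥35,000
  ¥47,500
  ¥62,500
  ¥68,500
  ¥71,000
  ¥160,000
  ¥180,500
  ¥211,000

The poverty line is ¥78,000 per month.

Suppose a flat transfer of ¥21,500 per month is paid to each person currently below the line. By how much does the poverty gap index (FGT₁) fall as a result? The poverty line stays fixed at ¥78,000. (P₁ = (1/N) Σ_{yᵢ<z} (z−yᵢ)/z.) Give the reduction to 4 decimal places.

0.1513

Before: below the line — ¥10,500, ¥26,000, ¥35,000, ¥47,500, ¥62,500, ¥68,500, ¥71,000; poverty gap index (FGT₁) = 0.288462.
After the ¥21,500 transfer: below the line — ¥32,000, ¥47,500, ¥56,500, ¥69,000; poverty gap index (FGT₁) = 0.137179.
Reduction = 0.288462 − 0.137179 = 0.1513.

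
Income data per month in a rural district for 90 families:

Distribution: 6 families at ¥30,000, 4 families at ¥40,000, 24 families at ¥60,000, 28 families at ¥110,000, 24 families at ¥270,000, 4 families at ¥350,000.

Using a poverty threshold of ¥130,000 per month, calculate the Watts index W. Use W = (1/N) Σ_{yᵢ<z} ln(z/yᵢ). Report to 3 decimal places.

0.408

Below z: 6×¥30,000, 4×¥40,000, 24×¥60,000, 28×¥110,000 (q = 62 of N = 90).
Log gaps: ln(130000/30000) = 1.4663 (×6); ln(130000/40000) = 1.1787 (×4); ln(130000/60000) = 0.7732 (×24); ln(130000/110000) = 0.1671 (×28).
W = 36.746714 / 90 = 0.408.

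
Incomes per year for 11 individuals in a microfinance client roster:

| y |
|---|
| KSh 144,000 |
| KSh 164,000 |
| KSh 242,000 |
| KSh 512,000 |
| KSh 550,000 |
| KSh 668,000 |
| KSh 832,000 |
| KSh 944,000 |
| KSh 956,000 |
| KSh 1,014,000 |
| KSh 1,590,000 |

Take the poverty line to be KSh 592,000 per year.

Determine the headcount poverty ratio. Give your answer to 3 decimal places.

0.455

5 of the 11 individuals have income below KSh 592,000.
H = 5/11 = 0.455.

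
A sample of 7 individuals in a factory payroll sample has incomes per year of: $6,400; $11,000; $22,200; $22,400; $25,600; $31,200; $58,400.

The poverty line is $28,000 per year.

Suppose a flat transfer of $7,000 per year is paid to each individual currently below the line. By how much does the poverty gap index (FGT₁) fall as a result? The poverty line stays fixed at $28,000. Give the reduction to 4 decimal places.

0.1418

Before: below the line — $6,400, $11,000, $22,200, $22,400, $25,600; poverty gap index (FGT₁) = 0.267347.
After the $7,000 transfer: below the line — $13,400, $18,000; poverty gap index (FGT₁) = 0.125510.
Reduction = 0.267347 − 0.125510 = 0.1418.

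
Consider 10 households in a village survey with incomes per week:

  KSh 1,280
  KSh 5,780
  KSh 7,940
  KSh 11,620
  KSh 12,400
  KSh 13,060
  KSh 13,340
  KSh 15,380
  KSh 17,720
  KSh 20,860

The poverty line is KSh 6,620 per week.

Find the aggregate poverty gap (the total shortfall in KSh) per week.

Below the line: KSh 1,280, KSh 5,780 (q = 2 of N = 10).
Individual gaps: 6620−1280 = 5340; 6620−5780 = 840.
Aggregate gap = KSh 6,180.

KSh 6,180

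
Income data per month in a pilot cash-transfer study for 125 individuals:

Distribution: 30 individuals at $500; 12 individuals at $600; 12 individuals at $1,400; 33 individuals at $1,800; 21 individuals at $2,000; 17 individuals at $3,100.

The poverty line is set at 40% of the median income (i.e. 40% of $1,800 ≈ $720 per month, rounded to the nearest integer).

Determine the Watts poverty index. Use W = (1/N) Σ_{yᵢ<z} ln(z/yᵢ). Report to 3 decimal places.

0.105

Below the line: 30×$500, 12×$600 (q = 42 of N = 125).
Log gaps: ln(720/500) = 0.3646 (×30); ln(720/600) = 0.1823 (×12).
W = 13.127152 / 125 = 0.105.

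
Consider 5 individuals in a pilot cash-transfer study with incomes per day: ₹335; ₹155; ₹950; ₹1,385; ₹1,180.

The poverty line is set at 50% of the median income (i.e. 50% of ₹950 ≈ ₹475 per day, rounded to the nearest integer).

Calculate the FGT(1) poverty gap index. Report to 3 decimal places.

0.194

Below the line: ₹155, ₹335 (q = 2 of N = 5).
Normalized shortfalls: (475−155)/475 = 0.6737; (475−335)/475 = 0.2947.
Sum of shortfalls = 0.968421; P₁ averages over all N: 0.968421 / 5 = 0.194.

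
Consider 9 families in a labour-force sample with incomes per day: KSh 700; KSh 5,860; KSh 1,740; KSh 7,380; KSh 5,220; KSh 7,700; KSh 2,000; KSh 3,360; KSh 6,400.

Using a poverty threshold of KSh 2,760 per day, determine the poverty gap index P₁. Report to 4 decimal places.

Incomes under z: KSh 700, KSh 1,740, KSh 2,000 (q = 3 of N = 9).
Shortfall ratios: (2760−700)/2760 = 0.7464; (2760−1740)/2760 = 0.3696; (2760−2000)/2760 = 0.2754.
Σ = 1.391304. Dividing by the full population N = 9 gives P₁ = 0.1546.

0.1546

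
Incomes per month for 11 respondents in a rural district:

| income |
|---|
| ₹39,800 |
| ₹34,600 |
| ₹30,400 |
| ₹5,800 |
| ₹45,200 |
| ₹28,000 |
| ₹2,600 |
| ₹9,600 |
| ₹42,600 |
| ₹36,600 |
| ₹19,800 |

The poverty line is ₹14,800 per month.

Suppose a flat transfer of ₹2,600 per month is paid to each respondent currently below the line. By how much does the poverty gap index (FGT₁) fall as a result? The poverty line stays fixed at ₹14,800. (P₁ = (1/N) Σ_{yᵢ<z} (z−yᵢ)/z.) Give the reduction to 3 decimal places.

Before: below the line — ₹2,600, ₹5,800, ₹9,600; poverty gap index (FGT₁) = 0.16216.
After the ₹2,600 transfer: below the line — ₹5,200, ₹8,400, ₹12,200; poverty gap index (FGT₁) = 0.11425.
Reduction = 0.16216 − 0.11425 = 0.048.

0.048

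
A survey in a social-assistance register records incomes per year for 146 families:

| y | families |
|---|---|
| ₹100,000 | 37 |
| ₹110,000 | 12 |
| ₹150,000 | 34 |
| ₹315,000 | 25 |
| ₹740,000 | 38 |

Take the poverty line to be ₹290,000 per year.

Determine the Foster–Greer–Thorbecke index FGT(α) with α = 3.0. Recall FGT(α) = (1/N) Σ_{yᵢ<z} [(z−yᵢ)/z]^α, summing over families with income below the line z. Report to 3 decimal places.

Incomes under z: 37×₹100,000, 12×₹110,000, 34×₹150,000 (q = 83 of N = 146).
Relative gaps: (290000−100000)/290000 = 0.6552 (×37); (290000−110000)/290000 = 0.6207 (×12); (290000−150000)/290000 = 0.4828 (×34).
Raised to α = 3.0: 0.28123 (×37); 0.23912 (×12); 0.11251 (×34).
Sum = 17.100455; FGT(3.0) = 17.100455 / 146 = 0.117.

0.117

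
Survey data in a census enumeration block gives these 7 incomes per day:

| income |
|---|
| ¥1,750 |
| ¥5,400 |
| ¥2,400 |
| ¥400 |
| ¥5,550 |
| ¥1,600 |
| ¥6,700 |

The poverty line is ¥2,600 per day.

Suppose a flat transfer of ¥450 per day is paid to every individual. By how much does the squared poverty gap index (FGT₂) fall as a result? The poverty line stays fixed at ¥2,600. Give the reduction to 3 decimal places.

Before: below the line — ¥400, ¥1,600, ¥1,750, ¥2,400; squared poverty gap index (FGT₂) = 0.13953.
After the ¥450 transfer: below the line — ¥850, ¥2,050, ¥2,200; squared poverty gap index (FGT₂) = 0.07449.
Reduction = 0.13953 − 0.07449 = 0.065.

0.065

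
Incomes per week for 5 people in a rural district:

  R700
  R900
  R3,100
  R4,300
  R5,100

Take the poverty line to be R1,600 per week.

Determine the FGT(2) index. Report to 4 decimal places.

0.1016

Below z: R700, R900 (q = 2 of N = 5).
Shortfall ratios: (1600−700)/1600 = 0.5625; (1600−900)/1600 = 0.4375.
Squared: 0.3164; 0.1914.
Sum = 0.507812; P₂ = 0.507812 / 5 = 0.1016.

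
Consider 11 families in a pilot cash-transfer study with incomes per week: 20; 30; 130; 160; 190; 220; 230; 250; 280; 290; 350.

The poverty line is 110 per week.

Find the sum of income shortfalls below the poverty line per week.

Poor units: 20, 30 (q = 2 of N = 11).
Individual gaps: 110−20 = 90; 110−30 = 80.
Aggregate gap = 170.

170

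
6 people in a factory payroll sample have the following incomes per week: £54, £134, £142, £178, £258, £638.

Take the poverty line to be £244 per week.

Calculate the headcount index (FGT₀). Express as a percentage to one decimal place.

66.7%

4 of the 6 people have income below £244.
H = 4/6 = 66.7%.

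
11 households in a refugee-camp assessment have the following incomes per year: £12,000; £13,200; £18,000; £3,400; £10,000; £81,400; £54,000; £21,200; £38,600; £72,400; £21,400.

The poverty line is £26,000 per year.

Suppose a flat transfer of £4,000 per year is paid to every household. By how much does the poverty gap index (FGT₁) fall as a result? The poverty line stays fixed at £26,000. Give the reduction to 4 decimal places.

0.0979

Before: below the line — £3,400, £10,000, £12,000, £13,200, £18,000, £21,200, £21,400; poverty gap index (FGT₁) = 0.289510.
After the £4,000 transfer: below the line — £7,400, £14,000, £16,000, £17,200, £22,000, £25,200, £25,400; poverty gap index (FGT₁) = 0.191608.
Reduction = 0.289510 − 0.191608 = 0.0979.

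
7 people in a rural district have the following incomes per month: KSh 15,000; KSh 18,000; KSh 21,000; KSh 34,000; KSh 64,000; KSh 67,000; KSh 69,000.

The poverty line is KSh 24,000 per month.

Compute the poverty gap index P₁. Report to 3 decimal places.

Poor units: KSh 15,000, KSh 18,000, KSh 21,000 (q = 3 of N = 7).
Shortfall ratios: (24000−15000)/24000 = 0.3750; (24000−18000)/24000 = 0.2500; (24000−21000)/24000 = 0.1250.
Σ = 0.750000. Dividing by the full population N = 7 gives P₁ = 0.107.

0.107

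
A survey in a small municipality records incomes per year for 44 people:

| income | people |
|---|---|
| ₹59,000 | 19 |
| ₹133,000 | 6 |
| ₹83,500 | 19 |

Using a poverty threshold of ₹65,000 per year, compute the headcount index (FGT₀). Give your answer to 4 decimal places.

19 of the 44 people have income below ₹65,000.
H = 19/44 = 0.4318.

0.4318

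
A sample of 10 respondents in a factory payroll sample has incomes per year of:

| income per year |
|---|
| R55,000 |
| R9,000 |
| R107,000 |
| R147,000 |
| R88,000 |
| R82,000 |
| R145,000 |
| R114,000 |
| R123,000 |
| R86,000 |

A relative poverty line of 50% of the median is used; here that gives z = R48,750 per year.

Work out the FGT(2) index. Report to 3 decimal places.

0.066

Poor units: R9,000 (q = 1 of N = 10).
Gap ratios (z−y)/z: (48750−9000)/48750 = 0.8154.
Squared: 0.6649.
Sum = 0.664852; P₂ = 0.664852 / 10 = 0.066.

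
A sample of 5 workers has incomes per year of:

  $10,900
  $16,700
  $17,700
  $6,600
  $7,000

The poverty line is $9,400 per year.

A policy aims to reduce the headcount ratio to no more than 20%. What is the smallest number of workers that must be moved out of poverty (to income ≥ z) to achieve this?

1

Currently q = 2 of N = 5 are below the line (H = 0.400).
A headcount ratio of at most 20% allows at most ⌊0.20 × 5⌋ = 1 poor workers.
So at least 2 − 1 = 1 must be lifted.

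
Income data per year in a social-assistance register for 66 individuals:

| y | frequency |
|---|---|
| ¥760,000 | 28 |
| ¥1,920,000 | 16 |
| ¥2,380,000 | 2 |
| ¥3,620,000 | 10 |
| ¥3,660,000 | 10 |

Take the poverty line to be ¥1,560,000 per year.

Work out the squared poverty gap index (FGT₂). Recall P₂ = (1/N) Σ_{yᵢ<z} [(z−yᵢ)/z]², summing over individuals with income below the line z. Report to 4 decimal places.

Below the line: 28×¥760,000 (q = 28 of N = 66).
Normalized shortfalls: (1560000−760000)/1560000 = 0.5128 (×28).
Squared: 0.2630 (×28).
Sum = 7.363577; P₂ = 7.363577 / 66 = 0.1116.

0.1116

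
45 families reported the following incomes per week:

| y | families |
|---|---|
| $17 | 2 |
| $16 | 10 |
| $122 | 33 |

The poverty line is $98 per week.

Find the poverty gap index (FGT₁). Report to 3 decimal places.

Below the line: 10×$16, 2×$17 (q = 12 of N = 45).
Gap ratios (z−y)/z: (98−16)/98 = 0.8367 (×10); (98−17)/98 = 0.8265 (×2).
Σ = 10.020408. Dividing by the full population N = 45 gives P₁ = 0.223.

0.223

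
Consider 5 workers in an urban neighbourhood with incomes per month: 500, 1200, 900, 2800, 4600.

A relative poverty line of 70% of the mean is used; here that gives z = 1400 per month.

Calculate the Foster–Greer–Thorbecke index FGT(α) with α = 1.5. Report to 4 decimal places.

Incomes under z: 500, 900, 1200 (q = 3 of N = 5).
Relative gaps: (1400−500)/1400 = 0.6429; (1400−900)/1400 = 0.3571; (1400−1200)/1400 = 0.1429.
Raised to α = 1.5: 0.51543; 0.21343; 0.05399.
Sum = 0.782861; FGT(1.5) = 0.782861 / 5 = 0.1566.

0.1566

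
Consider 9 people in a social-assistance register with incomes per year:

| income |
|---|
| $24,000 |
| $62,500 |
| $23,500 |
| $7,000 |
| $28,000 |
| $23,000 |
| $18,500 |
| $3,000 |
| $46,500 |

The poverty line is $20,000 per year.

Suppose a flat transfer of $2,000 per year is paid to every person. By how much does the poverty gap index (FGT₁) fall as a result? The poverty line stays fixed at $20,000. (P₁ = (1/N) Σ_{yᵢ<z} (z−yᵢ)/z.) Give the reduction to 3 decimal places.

0.031

Before: below the line — $3,000, $7,000, $18,500; poverty gap index (FGT₁) = 0.17500.
After the $2,000 transfer: below the line — $5,000, $9,000; poverty gap index (FGT₁) = 0.14444.
Reduction = 0.17500 − 0.14444 = 0.031.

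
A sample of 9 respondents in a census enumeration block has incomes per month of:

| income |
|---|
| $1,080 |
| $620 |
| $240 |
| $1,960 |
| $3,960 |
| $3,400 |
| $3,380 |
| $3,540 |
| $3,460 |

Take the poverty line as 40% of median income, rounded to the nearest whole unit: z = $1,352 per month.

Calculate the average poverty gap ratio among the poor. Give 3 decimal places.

Poor units: $240, $620, $1,080 (q = 3 of N = 9).
Shortfall ratios (z−y)/z: 0.8225, 0.5414, 0.2012; sum = 1.565089.
The income-gap ratio divides by q (the poor only): 1.565089 / 3 = 0.522.

0.522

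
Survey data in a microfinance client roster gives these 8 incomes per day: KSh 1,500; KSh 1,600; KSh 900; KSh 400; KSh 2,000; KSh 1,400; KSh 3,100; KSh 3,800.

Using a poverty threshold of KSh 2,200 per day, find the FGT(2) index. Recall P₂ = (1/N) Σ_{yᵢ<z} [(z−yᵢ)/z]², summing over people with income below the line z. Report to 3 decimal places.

0.167

Poor units: KSh 400, KSh 900, KSh 1,400, KSh 1,500, KSh 1,600, KSh 2,000 (q = 6 of N = 8).
Gap ratios (z−y)/z: (2200−400)/2200 = 0.8182; (2200−900)/2200 = 0.5909; (2200−1400)/2200 = 0.3636; (2200−1500)/2200 = 0.3182; (2200−1600)/2200 = 0.2727; (2200−2000)/2200 = 0.0909.
Squared: 0.6694; 0.3492; 0.1322; 0.1012; 0.0744; 0.0083.
Sum = 1.334711; P₂ = 1.334711 / 8 = 0.167.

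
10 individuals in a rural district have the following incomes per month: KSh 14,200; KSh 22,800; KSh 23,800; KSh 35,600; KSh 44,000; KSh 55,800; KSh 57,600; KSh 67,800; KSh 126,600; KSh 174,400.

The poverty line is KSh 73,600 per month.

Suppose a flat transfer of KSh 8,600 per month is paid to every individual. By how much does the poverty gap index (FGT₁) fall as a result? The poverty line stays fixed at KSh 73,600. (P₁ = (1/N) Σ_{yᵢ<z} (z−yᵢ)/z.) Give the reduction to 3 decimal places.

Before: below the line — KSh 14,200, KSh 22,800, KSh 23,800, KSh 35,600, KSh 44,000, KSh 55,800, KSh 57,600, KSh 67,800; poverty gap index (FGT₁) = 0.36304.
After the KSh 8,600 transfer: below the line — KSh 22,800, KSh 31,400, KSh 32,400, KSh 44,200, KSh 52,600, KSh 64,400, KSh 66,200; poverty gap index (FGT₁) = 0.27337.
Reduction = 0.36304 − 0.27337 = 0.090.

0.090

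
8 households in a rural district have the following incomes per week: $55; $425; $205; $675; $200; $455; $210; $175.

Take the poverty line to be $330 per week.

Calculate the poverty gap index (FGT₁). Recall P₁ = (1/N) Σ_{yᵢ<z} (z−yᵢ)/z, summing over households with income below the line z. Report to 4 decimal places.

Below the line: $55, $175, $200, $205, $210 (q = 5 of N = 8).
Shortfall ratios: (330−55)/330 = 0.8333; (330−175)/330 = 0.4697; (330−200)/330 = 0.3939; (330−205)/330 = 0.3788; (330−210)/330 = 0.3636.
Σ = 2.439394. Dividing by the full population N = 8 gives P₁ = 0.3049.

0.3049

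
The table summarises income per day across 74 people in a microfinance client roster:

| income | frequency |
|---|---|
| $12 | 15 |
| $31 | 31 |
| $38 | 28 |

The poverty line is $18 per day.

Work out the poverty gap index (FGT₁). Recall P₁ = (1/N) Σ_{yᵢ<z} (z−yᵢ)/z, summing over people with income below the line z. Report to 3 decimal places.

0.068

Poor units: 15×$12 (q = 15 of N = 74).
Relative gaps: (18−12)/18 = 0.3333 (×15).
Σ = 5.000000. Dividing by the full population N = 74 gives P₁ = 0.068.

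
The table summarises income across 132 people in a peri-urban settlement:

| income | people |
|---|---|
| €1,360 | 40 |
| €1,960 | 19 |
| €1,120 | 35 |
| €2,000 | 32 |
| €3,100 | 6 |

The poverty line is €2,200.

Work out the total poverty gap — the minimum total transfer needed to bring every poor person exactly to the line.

Below the line: 35×€1,120, 40×€1,360, 19×€1,960, 32×€2,000 (q = 126 of N = 132).
Individual gaps: 35×(2200−1120) = 37800; 40×(2200−1360) = 33600; 19×(2200−1960) = 4560; 32×(2200−2000) = 6400.
Aggregate gap = €82,360.

€82,360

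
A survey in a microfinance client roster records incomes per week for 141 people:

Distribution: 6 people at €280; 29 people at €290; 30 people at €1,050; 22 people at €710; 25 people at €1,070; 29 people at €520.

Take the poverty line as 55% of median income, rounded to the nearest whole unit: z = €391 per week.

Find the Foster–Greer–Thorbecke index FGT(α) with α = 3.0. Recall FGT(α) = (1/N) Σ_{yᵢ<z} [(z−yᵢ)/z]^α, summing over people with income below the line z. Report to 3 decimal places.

Below z: 6×€280, 29×€290 (q = 35 of N = 141).
Normalized shortfalls: (391−280)/391 = 0.2839 (×6); (391−290)/391 = 0.2583 (×29).
Raised to α = 3.0: 0.02288 (×6); 0.01724 (×29).
Sum = 0.637115; FGT(3.0) = 0.637115 / 141 = 0.005.

0.005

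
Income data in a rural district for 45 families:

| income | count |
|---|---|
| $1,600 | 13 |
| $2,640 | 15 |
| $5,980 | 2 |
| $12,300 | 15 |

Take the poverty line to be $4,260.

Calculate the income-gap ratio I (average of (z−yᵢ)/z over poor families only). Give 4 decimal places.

0.4936

Incomes under z: 13×$1,600, 15×$2,640 (q = 28 of N = 45).
Shortfall ratios (z−y)/z: 0.6244 (×13), 0.3803 (×15); sum = 13.821596.
The income-gap ratio divides by q (the poor only): 13.821596 / 28 = 0.4936.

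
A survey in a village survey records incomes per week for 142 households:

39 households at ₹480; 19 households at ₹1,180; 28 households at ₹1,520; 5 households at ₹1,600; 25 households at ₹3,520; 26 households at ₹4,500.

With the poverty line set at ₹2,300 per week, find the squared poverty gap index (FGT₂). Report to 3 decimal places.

Below z: 39×₹480, 19×₹1,180, 28×₹1,520, 5×₹1,600 (q = 91 of N = 142).
Gap ratios (z−y)/z: (2300−480)/2300 = 0.7913 (×39); (2300−1180)/2300 = 0.4870 (×19); (2300−1520)/2300 = 0.3391 (×28); (2300−1600)/2300 = 0.3043 (×5).
Squared: 0.6262 (×39); 0.2371 (×19); 0.1150 (×28); 0.0926 (×5).
Sum = 32.609149; P₂ = 32.609149 / 142 = 0.230.

0.230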